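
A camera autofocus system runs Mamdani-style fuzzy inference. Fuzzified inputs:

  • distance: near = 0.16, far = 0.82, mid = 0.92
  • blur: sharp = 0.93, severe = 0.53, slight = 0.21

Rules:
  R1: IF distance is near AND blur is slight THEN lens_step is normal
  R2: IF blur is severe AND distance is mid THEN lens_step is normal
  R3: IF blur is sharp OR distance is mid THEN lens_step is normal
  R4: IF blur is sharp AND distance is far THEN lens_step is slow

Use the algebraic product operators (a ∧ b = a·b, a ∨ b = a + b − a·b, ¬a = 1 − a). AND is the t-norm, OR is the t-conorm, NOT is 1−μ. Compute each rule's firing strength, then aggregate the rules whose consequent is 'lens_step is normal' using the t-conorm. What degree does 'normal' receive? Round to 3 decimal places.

R1: near=0.16, slight=0.21; AND[a·b] → w = 0.0336
R2: severe=0.53, mid=0.92; AND[a·b] → w = 0.4876
R3: sharp=0.93, mid=0.92; OR[a + b − a·b] → w = 0.9944
R4: sharp=0.93, far=0.82; AND[a·b] → w = 0.7626
Rules with consequent 'normal': {R1, R2, R3} → strengths 0.0336, 0.4876, 0.9944
Aggregate via t-conorm [a + b − a·b]: 0.9972

0.997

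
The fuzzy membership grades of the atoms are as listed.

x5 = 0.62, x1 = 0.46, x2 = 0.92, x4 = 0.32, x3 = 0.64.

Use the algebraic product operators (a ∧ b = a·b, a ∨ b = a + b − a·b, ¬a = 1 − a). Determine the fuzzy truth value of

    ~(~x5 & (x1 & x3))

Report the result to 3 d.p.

0.888

~x5 = 1 − 0.6200 = 0.3800
x1 & x3 = a·b on (0.4600, 0.6400) = 0.2944
~x5 & (x1 & x3) = a·b on (0.3800, 0.2944) = 0.1119
~(~x5 & (x1 & x3)) = 1 − 0.1119 = 0.8881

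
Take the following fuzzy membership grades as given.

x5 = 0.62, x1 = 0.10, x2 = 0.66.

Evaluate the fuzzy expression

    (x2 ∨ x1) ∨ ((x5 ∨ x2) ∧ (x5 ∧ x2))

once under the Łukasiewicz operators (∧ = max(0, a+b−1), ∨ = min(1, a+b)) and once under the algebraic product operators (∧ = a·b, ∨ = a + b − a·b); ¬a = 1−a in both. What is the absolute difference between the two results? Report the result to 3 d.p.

Under Łukasiewicz:
  x2 ∨ x1 = min(1, a+b) on (0.66, 0.10) = 0.76
  x5 ∨ x2 = min(1, a+b) on (0.62, 0.66) = 1.00
  x5 ∧ x2 = max(0, a+b−1) on (0.62, 0.66) = 0.28
  (x5 ∨ x2) ∧ (x5 ∧ x2) = max(0, a+b−1) on (1.00, 0.28) = 0.28
  (x2 ∨ x1) ∨ ((x5 ∨ x2) ∧ (x5 ∧ x2)) = min(1, a+b) on (0.76, 0.28) = 1.00
  → value = 1.0000
Under algebraic product:
  x2 ∨ x1 = a + b − a·b on (0.6600, 0.1000) = 0.6940
  x5 ∨ x2 = a + b − a·b on (0.6200, 0.6600) = 0.8708
  x5 ∧ x2 = a·b on (0.6200, 0.6600) = 0.4092
  (x5 ∨ x2) ∧ (x5 ∧ x2) = a·b on (0.8708, 0.4092) = 0.3563
  (x2 ∨ x1) ∨ ((x5 ∨ x2) ∧ (x5 ∧ x2)) = a + b − a·b on (0.6940, 0.3563) = 0.8030
  → value = 0.8030
|1.0000 − 0.8030| = 0.197

0.197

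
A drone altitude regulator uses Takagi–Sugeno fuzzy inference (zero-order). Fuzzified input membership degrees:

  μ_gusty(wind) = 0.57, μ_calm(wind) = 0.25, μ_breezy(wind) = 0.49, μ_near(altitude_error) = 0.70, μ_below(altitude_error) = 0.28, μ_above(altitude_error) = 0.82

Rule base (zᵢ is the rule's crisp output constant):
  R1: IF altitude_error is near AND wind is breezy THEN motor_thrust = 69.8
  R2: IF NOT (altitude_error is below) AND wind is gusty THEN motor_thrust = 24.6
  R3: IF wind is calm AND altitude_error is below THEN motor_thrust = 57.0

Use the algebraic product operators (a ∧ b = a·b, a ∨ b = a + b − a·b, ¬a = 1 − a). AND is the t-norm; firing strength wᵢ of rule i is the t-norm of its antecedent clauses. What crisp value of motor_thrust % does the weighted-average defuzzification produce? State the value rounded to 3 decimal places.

R1 (z=69.8): near=0.70, breezy=0.49; AND[a·b] → w = 0.3430
R2 (z=24.6): ¬below=1−0.28=0.72, gusty=0.57; AND[a·b] → w = 0.4104
R3 (z=57.0): calm=0.25, below=0.28; AND[a·b] → w = 0.0700
Weighted average = (0.3430·69.8 + 0.4104·24.6 + 0.0700·57.0) / (0.3430 + 0.4104 + 0.0700)
  = 38.0272 / 0.8234 = 46.183

46.183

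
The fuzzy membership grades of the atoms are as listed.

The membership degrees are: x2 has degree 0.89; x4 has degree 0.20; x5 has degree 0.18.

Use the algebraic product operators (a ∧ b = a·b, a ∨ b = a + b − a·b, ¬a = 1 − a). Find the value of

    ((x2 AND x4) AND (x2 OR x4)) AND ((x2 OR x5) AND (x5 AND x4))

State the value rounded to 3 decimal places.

x2 AND x4 = a·b on (0.8900, 0.2000) = 0.1780
x2 OR x4 = a + b − a·b on (0.8900, 0.2000) = 0.9120
(x2 AND x4) AND (x2 OR x4) = a·b on (0.1780, 0.9120) = 0.1623
x2 OR x5 = a + b − a·b on (0.8900, 0.1800) = 0.9098
x5 AND x4 = a·b on (0.1800, 0.2000) = 0.0360
(x2 OR x5) AND (x5 AND x4) = a·b on (0.9098, 0.0360) = 0.0328
((x2 AND x4) AND (x2 OR x4)) AND ((x2 OR x5) AND (x5 AND x4)) = a·b on (0.1623, 0.0328) = 0.0053

0.005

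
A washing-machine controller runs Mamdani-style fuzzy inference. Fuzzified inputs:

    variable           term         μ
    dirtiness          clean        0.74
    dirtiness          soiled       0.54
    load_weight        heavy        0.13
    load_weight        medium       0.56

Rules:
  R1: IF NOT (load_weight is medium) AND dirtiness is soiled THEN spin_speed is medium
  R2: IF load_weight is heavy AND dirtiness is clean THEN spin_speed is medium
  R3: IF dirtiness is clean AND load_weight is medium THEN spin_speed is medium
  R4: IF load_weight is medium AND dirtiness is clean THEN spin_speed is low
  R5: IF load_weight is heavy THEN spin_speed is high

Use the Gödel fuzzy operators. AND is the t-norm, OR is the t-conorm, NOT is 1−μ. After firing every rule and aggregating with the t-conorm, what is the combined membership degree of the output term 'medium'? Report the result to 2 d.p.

0.56

R1: ¬medium=1−0.56=0.44, soiled=0.54; AND[min(a, b)] → w = 0.44
R2: heavy=0.13, clean=0.74; AND[min(a, b)] → w = 0.13
R3: clean=0.74, medium=0.56; AND[min(a, b)] → w = 0.56
R4: medium=0.56, clean=0.74; AND[min(a, b)] → w = 0.56
R5: heavy=0.13 → w = 0.13
Rules with consequent 'medium': {R1, R2, R3} → strengths 0.44, 0.13, 0.56
Aggregate via t-conorm [max(a, b)]: 0.56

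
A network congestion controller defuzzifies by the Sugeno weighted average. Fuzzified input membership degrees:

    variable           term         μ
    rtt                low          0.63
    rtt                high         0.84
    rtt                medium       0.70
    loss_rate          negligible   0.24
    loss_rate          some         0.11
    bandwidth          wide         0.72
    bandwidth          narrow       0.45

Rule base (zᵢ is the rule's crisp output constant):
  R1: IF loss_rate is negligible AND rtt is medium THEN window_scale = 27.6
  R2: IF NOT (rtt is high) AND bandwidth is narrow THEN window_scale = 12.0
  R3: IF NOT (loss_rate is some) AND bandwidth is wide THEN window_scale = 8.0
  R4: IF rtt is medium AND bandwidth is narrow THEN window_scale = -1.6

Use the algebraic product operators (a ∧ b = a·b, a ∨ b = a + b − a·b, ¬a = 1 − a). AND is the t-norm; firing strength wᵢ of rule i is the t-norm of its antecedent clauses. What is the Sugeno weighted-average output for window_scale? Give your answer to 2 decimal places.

R1 (z=27.6): negligible=0.24, medium=0.70; AND[a·b] → w = 0.1680
R2 (z=12.0): ¬high=1−0.84=0.16, narrow=0.45; AND[a·b] → w = 0.0720
R3 (z=8.0): ¬some=1−0.11=0.89, wide=0.72; AND[a·b] → w = 0.6408
R4 (z=-1.6): medium=0.70, narrow=0.45; AND[a·b] → w = 0.3150
Weighted average = (0.1680·27.6 + 0.0720·12.0 + 0.6408·8.0 + 0.3150·-1.6) / (0.1680 + 0.0720 + 0.6408 + 0.3150)
  = 10.1232 / 1.1958 = 8.47

8.47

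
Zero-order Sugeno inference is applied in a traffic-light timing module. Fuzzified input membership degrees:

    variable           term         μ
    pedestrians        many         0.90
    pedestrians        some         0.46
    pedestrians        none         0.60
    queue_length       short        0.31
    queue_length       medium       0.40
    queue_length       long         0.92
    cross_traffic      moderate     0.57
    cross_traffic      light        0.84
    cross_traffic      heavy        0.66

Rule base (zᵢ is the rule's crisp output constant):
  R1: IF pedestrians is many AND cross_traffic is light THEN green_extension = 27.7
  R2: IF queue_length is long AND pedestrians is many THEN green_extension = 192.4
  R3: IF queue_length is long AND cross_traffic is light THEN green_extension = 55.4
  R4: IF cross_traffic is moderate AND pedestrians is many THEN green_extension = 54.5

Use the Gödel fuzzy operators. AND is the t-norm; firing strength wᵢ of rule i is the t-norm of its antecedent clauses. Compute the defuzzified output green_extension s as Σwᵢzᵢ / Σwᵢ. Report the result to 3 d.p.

86.993

R1 (z=27.7): many=0.90, light=0.84; AND[min(a, b)] → w = 0.84
R2 (z=192.4): long=0.92, many=0.90; AND[min(a, b)] → w = 0.90
R3 (z=55.4): long=0.92, light=0.84; AND[min(a, b)] → w = 0.84
R4 (z=54.5): moderate=0.57, many=0.90; AND[min(a, b)] → w = 0.57
Weighted average = (0.84·27.7 + 0.90·192.4 + 0.84·55.4 + 0.57·54.5) / (0.84 + 0.90 + 0.84 + 0.57)
  = 274.0290 / 3.1500 = 86.993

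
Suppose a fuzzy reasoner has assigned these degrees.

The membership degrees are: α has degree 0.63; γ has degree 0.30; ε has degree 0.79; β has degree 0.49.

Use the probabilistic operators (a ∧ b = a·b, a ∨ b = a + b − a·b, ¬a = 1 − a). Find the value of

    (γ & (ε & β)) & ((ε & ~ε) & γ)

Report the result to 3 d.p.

ε & β = a·b on (0.7900, 0.4900) = 0.3871
γ & (ε & β) = a·b on (0.3000, 0.3871) = 0.1161
~ε = 1 − 0.7900 = 0.2100
ε & ~ε = a·b on (0.7900, 0.2100) = 0.1659
(ε & ~ε) & γ = a·b on (0.1659, 0.3000) = 0.0498
(γ & (ε & β)) & ((ε & ~ε) & γ) = a·b on (0.1161, 0.0498) = 0.0058

0.006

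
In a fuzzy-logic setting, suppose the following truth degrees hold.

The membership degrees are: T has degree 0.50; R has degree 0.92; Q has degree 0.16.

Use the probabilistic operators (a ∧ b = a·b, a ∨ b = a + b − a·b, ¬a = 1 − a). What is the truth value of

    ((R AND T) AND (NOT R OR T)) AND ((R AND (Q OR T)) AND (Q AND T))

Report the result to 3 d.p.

0.011

R AND T = a·b on (0.9200, 0.5000) = 0.4600
NOT R = 1 − 0.9200 = 0.0800
NOT R OR T = a + b − a·b on (0.0800, 0.5000) = 0.5400
(R AND T) AND (NOT R OR T) = a·b on (0.4600, 0.5400) = 0.2484
Q OR T = a + b − a·b on (0.1600, 0.5000) = 0.5800
R AND (Q OR T) = a·b on (0.9200, 0.5800) = 0.5336
Q AND T = a·b on (0.1600, 0.5000) = 0.0800
(R AND (Q OR T)) AND (Q AND T) = a·b on (0.5336, 0.0800) = 0.0427
((R AND T) AND (NOT R OR T)) AND ((R AND (Q OR T)) AND (Q AND T)) = a·b on (0.2484, 0.0427) = 0.0106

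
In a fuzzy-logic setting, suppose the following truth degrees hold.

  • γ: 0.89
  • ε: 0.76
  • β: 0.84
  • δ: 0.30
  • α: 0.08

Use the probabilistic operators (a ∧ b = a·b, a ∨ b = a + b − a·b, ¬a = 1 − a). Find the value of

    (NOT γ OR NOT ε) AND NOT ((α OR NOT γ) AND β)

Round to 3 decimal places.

0.274

NOT γ = 1 − 0.8900 = 0.1100
NOT ε = 1 − 0.7600 = 0.2400
NOT γ OR NOT ε = a + b − a·b on (0.1100, 0.2400) = 0.3236
NOT γ = 1 − 0.8900 = 0.1100
α OR NOT γ = a + b − a·b on (0.0800, 0.1100) = 0.1812
(α OR NOT γ) AND β = a·b on (0.1812, 0.8400) = 0.1522
NOT ((α OR NOT γ) AND β) = 1 − 0.1522 = 0.8478
(NOT γ OR NOT ε) AND NOT ((α OR NOT γ) AND β) = a·b on (0.3236, 0.8478) = 0.2743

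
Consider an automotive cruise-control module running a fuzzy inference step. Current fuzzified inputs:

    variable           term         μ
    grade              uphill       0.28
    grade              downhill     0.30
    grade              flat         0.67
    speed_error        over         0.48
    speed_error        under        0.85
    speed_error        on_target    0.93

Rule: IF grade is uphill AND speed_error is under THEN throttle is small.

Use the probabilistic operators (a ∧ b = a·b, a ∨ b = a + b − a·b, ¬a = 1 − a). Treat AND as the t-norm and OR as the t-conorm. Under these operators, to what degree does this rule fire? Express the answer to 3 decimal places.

firing strength: uphill=0.28, under=0.85; AND[a·b] → w = 0.2380

0.238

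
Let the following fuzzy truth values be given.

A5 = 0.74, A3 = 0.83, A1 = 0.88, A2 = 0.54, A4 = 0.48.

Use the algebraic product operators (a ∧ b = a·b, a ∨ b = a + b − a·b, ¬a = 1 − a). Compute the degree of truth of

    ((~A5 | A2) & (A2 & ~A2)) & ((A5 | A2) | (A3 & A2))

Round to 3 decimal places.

0.153

~A5 = 1 − 0.7400 = 0.2600
~A5 | A2 = a + b − a·b on (0.2600, 0.5400) = 0.6596
~A2 = 1 − 0.5400 = 0.4600
A2 & ~A2 = a·b on (0.5400, 0.4600) = 0.2484
(~A5 | A2) & (A2 & ~A2) = a·b on (0.6596, 0.2484) = 0.1638
A5 | A2 = a + b − a·b on (0.7400, 0.5400) = 0.8804
A3 & A2 = a·b on (0.8300, 0.5400) = 0.4482
(A5 | A2) | (A3 & A2) = a + b − a·b on (0.8804, 0.4482) = 0.9340
((~A5 | A2) & (A2 & ~A2)) & ((A5 | A2) | (A3 & A2)) = a·b on (0.1638, 0.9340) = 0.1530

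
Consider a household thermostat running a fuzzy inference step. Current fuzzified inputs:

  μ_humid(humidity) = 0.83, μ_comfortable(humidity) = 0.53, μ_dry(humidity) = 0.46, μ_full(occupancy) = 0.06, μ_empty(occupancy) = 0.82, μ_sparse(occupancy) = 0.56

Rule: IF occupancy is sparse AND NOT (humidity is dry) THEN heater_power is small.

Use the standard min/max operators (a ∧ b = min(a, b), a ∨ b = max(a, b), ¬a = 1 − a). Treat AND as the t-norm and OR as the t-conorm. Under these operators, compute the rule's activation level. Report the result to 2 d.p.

0.54

firing strength: sparse=0.56, ¬dry=1−0.46=0.54; AND[min(a, b)] → w = 0.54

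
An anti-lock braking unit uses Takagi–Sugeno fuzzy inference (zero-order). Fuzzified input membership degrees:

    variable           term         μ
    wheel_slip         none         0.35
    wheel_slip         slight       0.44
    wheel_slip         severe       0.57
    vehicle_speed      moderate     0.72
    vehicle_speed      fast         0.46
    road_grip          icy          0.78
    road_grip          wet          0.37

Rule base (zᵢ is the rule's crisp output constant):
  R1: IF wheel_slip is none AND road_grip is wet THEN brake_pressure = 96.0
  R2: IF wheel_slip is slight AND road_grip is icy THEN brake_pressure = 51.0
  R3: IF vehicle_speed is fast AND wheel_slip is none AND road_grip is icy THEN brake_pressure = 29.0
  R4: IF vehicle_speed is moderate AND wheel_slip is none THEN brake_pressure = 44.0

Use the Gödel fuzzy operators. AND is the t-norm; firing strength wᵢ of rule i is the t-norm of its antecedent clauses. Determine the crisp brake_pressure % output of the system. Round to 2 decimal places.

R1 (z=96.0): none=0.35, wet=0.37; AND[min(a, b)] → w = 0.35
R2 (z=51.0): slight=0.44, icy=0.78; AND[min(a, b)] → w = 0.44
R3 (z=29.0): fast=0.46, none=0.35, icy=0.78; AND[min(a, b)] → w = 0.35
R4 (z=44.0): moderate=0.72, none=0.35; AND[min(a, b)] → w = 0.35
Weighted average = (0.35·96.0 + 0.44·51.0 + 0.35·29.0 + 0.35·44.0) / (0.35 + 0.44 + 0.35 + 0.35)
  = 81.5900 / 1.4900 = 54.76

54.76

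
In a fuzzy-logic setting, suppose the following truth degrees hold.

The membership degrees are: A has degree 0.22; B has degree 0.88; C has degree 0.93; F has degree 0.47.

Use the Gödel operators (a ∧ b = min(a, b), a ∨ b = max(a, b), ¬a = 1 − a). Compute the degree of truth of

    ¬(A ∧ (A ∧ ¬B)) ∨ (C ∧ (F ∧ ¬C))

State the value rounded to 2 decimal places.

0.88

¬B = 1 − 0.88 = 0.12
A ∧ ¬B = min(a, b) on (0.22, 0.12) = 0.12
A ∧ (A ∧ ¬B) = min(a, b) on (0.22, 0.12) = 0.12
¬(A ∧ (A ∧ ¬B)) = 1 − 0.12 = 0.88
¬C = 1 − 0.93 = 0.07
F ∧ ¬C = min(a, b) on (0.47, 0.07) = 0.07
C ∧ (F ∧ ¬C) = min(a, b) on (0.93, 0.07) = 0.07
¬(A ∧ (A ∧ ¬B)) ∨ (C ∧ (F ∧ ¬C)) = max(a, b) on (0.88, 0.07) = 0.88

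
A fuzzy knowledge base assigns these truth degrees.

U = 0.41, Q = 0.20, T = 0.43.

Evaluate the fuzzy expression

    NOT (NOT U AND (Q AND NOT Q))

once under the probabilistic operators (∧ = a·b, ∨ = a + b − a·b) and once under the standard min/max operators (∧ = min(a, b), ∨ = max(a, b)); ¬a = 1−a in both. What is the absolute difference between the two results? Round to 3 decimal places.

Under probabilistic:
  NOT U = 1 − 0.4100 = 0.5900
  NOT Q = 1 − 0.2000 = 0.8000
  Q AND NOT Q = a·b on (0.2000, 0.8000) = 0.1600
  NOT U AND (Q AND NOT Q) = a·b on (0.5900, 0.1600) = 0.0944
  NOT (NOT U AND (Q AND NOT Q)) = 1 − 0.0944 = 0.9056
  → value = 0.9056
Under standard min/max:
  NOT U = 1 − 0.41 = 0.59
  NOT Q = 1 − 0.20 = 0.80
  Q AND NOT Q = min(a, b) on (0.20, 0.80) = 0.20
  NOT U AND (Q AND NOT Q) = min(a, b) on (0.59, 0.20) = 0.20
  NOT (NOT U AND (Q AND NOT Q)) = 1 − 0.20 = 0.80
  → value = 0.8000
|0.9056 − 0.8000| = 0.106

0.106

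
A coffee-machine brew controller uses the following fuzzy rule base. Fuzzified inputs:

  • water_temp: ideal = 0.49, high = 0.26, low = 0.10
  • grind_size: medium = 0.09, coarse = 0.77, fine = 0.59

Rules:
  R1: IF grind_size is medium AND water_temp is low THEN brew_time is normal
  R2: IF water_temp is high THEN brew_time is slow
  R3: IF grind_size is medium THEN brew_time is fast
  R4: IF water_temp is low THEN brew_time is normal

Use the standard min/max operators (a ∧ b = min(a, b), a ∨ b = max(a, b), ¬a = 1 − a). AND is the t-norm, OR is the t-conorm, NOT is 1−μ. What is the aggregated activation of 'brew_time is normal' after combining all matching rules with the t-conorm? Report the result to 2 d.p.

R1: medium=0.09, low=0.10; AND[min(a, b)] → w = 0.09
R2: high=0.26 → w = 0.26
R3: medium=0.09 → w = 0.09
R4: low=0.10 → w = 0.10
Rules with consequent 'normal': {R1, R4} → strengths 0.09, 0.10
Aggregate via t-conorm [max(a, b)]: 0.10

0.10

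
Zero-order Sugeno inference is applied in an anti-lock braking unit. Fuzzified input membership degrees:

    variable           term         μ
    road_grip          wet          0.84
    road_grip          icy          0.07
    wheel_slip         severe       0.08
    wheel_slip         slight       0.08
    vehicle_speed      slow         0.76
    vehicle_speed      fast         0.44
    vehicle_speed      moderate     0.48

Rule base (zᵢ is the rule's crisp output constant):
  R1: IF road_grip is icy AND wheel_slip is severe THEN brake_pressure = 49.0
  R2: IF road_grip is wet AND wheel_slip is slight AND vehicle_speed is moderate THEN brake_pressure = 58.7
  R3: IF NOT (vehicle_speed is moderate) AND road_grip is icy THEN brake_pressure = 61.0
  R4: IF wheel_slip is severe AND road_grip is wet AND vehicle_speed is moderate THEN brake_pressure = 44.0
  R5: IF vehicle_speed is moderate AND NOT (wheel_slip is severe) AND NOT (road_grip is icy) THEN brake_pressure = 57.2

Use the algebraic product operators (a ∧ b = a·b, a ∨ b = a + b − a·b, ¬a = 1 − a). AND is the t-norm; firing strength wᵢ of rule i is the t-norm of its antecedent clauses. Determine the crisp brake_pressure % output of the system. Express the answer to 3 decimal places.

R1 (z=49.0): icy=0.07, severe=0.08; AND[a·b] → w = 0.0056
R2 (z=58.7): wet=0.84, slight=0.08, moderate=0.48; AND[a·b] → w = 0.0323
R3 (z=61.0): ¬moderate=1−0.48=0.52, icy=0.07; AND[a·b] → w = 0.0364
R4 (z=44.0): severe=0.08, wet=0.84, moderate=0.48; AND[a·b] → w = 0.0323
R5 (z=57.2): moderate=0.48, ¬severe=1−0.08=0.92, ¬icy=1−0.07=0.93; AND[a·b] → w = 0.4107
Weighted average = (0.0056·49.0 + 0.0323·58.7 + 0.0364·61.0 + 0.0323·44.0 + 0.4107·57.2) / (0.0056 + 0.0323 + 0.0364 + 0.0323 + 0.4107)
  = 29.2988 / 0.5172 = 56.649

56.649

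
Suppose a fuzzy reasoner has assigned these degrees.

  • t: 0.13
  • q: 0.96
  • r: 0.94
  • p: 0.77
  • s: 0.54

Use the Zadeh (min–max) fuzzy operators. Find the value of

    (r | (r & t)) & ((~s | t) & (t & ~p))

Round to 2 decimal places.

r & t = min(a, b) on (0.94, 0.13) = 0.13
r | (r & t) = max(a, b) on (0.94, 0.13) = 0.94
~s = 1 − 0.54 = 0.46
~s | t = max(a, b) on (0.46, 0.13) = 0.46
~p = 1 − 0.77 = 0.23
t & ~p = min(a, b) on (0.13, 0.23) = 0.13
(~s | t) & (t & ~p) = min(a, b) on (0.46, 0.13) = 0.13
(r | (r & t)) & ((~s | t) & (t & ~p)) = min(a, b) on (0.94, 0.13) = 0.13

0.13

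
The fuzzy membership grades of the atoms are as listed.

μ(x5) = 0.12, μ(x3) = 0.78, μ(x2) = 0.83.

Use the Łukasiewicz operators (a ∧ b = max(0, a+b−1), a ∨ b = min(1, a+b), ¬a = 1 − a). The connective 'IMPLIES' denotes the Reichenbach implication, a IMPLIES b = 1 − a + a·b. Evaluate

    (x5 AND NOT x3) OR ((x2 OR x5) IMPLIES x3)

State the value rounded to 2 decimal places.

NOT x3 = 1 − 0.78 = 0.22
x5 AND NOT x3 = max(0, a+b−1) on (0.12, 0.22) = 0.00
x2 OR x5 = min(1, a+b) on (0.83, 0.12) = 0.95
(x2 OR x5) IMPLIES x3  [Reichenbach: 1 − a + a·b] with a=0.95, b=0.78 → 0.79
(x5 AND NOT x3) OR ((x2 OR x5) IMPLIES x3) = min(1, a+b) on (0.00, 0.79) = 0.79

0.79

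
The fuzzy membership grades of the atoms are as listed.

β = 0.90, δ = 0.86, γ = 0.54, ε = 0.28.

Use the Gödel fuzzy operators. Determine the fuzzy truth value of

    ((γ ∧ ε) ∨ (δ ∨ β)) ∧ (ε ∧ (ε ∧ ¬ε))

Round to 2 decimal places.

0.28

γ ∧ ε = min(a, b) on (0.54, 0.28) = 0.28
δ ∨ β = max(a, b) on (0.86, 0.90) = 0.90
(γ ∧ ε) ∨ (δ ∨ β) = max(a, b) on (0.28, 0.90) = 0.90
¬ε = 1 − 0.28 = 0.72
ε ∧ ¬ε = min(a, b) on (0.28, 0.72) = 0.28
ε ∧ (ε ∧ ¬ε) = min(a, b) on (0.28, 0.28) = 0.28
((γ ∧ ε) ∨ (δ ∨ β)) ∧ (ε ∧ (ε ∧ ¬ε)) = min(a, b) on (0.90, 0.28) = 0.28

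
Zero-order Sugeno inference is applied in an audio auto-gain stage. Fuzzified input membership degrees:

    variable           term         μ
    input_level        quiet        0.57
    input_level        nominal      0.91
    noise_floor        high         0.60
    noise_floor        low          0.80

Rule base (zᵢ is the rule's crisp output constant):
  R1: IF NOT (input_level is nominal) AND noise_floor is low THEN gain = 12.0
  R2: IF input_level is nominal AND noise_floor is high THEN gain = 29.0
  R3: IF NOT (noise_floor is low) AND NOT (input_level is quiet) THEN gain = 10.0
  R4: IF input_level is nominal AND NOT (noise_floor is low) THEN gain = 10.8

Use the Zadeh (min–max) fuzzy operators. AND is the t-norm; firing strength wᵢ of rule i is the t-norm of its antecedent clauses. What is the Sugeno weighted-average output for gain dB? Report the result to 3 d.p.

R1 (z=12.0): ¬nominal=1−0.91=0.09, low=0.80; AND[min(a, b)] → w = 0.09
R2 (z=29.0): nominal=0.91, high=0.60; AND[min(a, b)] → w = 0.60
R3 (z=10.0): ¬low=1−0.80=0.20, ¬quiet=1−0.57=0.43; AND[min(a, b)] → w = 0.20
R4 (z=10.8): nominal=0.91, ¬low=1−0.80=0.20; AND[min(a, b)] → w = 0.20
Weighted average = (0.09·12.0 + 0.60·29.0 + 0.20·10.0 + 0.20·10.8) / (0.09 + 0.60 + 0.20 + 0.20)
  = 22.6400 / 1.0900 = 20.771

20.771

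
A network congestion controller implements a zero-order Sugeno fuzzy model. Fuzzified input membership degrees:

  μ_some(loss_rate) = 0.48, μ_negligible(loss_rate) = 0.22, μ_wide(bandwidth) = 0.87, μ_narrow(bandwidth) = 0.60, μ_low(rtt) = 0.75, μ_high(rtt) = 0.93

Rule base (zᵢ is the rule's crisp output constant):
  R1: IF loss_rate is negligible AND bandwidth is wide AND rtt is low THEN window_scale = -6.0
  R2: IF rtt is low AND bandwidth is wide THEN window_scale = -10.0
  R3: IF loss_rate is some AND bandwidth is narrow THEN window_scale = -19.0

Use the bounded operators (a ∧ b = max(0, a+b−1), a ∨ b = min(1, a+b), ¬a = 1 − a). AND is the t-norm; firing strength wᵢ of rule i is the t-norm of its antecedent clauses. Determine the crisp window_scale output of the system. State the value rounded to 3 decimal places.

R1 (z=-6.0): negligible=0.22, wide=0.87, low=0.75; AND[max(0, a+b−1)] → w = 0.00
R2 (z=-10.0): low=0.75, wide=0.87; AND[max(0, a+b−1)] → w = 0.62
R3 (z=-19.0): some=0.48, narrow=0.60; AND[max(0, a+b−1)] → w = 0.08
Weighted average = (0.00·-6.0 + 0.62·-10.0 + 0.08·-19.0) / (0.00 + 0.62 + 0.08)
  = -7.7200 / 0.7000 = -11.029

-11.029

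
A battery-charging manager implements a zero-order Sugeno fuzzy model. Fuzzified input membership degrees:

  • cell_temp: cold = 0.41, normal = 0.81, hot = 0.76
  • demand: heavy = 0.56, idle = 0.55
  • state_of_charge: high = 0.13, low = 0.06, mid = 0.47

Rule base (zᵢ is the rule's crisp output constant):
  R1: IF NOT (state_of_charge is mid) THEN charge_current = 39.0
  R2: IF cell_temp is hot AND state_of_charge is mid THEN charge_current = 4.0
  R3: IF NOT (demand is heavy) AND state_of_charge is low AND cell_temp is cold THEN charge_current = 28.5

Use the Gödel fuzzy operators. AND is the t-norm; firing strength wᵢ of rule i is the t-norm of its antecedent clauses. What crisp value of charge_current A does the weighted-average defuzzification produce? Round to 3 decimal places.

R1 (z=39.0): ¬mid=1−0.47=0.53 → w = 0.53
R2 (z=4.0): hot=0.76, mid=0.47; AND[min(a, b)] → w = 0.47
R3 (z=28.5): ¬heavy=1−0.56=0.44, low=0.06, cold=0.41; AND[min(a, b)] → w = 0.06
Weighted average = (0.53·39.0 + 0.47·4.0 + 0.06·28.5) / (0.53 + 0.47 + 0.06)
  = 24.2600 / 1.0600 = 22.887

22.887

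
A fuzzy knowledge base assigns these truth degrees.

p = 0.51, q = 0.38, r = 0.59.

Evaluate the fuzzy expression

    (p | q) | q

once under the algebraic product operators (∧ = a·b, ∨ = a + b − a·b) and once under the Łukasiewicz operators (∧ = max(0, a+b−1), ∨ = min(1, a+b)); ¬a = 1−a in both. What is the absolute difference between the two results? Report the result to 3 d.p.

Under algebraic product:
  p | q = a + b − a·b on (0.5100, 0.3800) = 0.6962
  (p | q) | q = a + b − a·b on (0.6962, 0.3800) = 0.8116
  → value = 0.8116
Under Łukasiewicz:
  p | q = min(1, a+b) on (0.51, 0.38) = 0.89
  (p | q) | q = min(1, a+b) on (0.89, 0.38) = 1.00
  → value = 1.0000
|0.8116 − 1.0000| = 0.188

0.188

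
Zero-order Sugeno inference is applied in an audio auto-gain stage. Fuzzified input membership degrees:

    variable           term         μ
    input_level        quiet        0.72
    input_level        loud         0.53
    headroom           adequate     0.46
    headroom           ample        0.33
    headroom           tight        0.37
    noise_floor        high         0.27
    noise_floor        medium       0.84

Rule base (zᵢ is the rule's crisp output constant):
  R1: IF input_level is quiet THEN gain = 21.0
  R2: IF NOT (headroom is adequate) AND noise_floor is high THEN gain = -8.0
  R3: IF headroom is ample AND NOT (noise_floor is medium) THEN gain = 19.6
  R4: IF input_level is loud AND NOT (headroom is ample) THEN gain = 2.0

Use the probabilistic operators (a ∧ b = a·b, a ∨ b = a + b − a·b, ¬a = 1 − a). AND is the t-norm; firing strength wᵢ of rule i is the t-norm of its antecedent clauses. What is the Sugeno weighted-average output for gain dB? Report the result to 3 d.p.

R1 (z=21.0): quiet=0.72 → w = 0.7200
R2 (z=-8.0): ¬adequate=1−0.46=0.54, high=0.27; AND[a·b] → w = 0.1458
R3 (z=19.6): ample=0.33, ¬medium=1−0.84=0.16; AND[a·b] → w = 0.0528
R4 (z=2.0): loud=0.53, ¬ample=1−0.33=0.67; AND[a·b] → w = 0.3551
Weighted average = (0.7200·21.0 + 0.1458·-8.0 + 0.0528·19.6 + 0.3551·2.0) / (0.7200 + 0.1458 + 0.0528 + 0.3551)
  = 15.6987 / 1.2737 = 12.325

12.325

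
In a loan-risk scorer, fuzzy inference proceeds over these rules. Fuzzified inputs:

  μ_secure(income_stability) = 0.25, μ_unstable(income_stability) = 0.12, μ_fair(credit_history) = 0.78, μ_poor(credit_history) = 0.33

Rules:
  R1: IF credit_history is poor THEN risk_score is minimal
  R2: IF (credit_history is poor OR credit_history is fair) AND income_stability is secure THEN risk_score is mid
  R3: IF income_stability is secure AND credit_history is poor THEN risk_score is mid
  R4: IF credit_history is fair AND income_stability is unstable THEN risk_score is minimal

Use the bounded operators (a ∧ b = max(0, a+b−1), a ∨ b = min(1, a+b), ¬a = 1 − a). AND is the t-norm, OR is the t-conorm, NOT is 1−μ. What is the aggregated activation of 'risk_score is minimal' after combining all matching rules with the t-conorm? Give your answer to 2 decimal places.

0.33

R1: poor=0.33 → w = 0.33
R2: (poor=0.33 OR fair=0.78) = 1.00; AND[max(0, a+b−1)] with secure=0.25 → w = 0.25
R3: secure=0.25, poor=0.33; AND[max(0, a+b−1)] → w = 0.00
R4: fair=0.78, unstable=0.12; AND[max(0, a+b−1)] → w = 0.00
Rules with consequent 'minimal': {R1, R4} → strengths 0.33, 0.00
Aggregate via t-conorm [min(1, a+b)]: 0.33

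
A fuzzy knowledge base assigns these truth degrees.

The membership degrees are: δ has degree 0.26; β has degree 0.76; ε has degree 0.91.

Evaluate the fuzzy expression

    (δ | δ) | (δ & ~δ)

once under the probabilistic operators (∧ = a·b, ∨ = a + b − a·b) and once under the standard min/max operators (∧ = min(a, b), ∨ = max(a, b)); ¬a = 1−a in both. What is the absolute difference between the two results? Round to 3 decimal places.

0.298

Under probabilistic:
  δ | δ = a + b − a·b on (0.2600, 0.2600) = 0.4524
  ~δ = 1 − 0.2600 = 0.7400
  δ & ~δ = a·b on (0.2600, 0.7400) = 0.1924
  (δ | δ) | (δ & ~δ) = a + b − a·b on (0.4524, 0.1924) = 0.5578
  → value = 0.5578
Under standard min/max:
  δ | δ = max(a, b) on (0.26, 0.26) = 0.26
  ~δ = 1 − 0.26 = 0.74
  δ & ~δ = min(a, b) on (0.26, 0.74) = 0.26
  (δ | δ) | (δ & ~δ) = max(a, b) on (0.26, 0.26) = 0.26
  → value = 0.2600
|0.5578 − 0.2600| = 0.298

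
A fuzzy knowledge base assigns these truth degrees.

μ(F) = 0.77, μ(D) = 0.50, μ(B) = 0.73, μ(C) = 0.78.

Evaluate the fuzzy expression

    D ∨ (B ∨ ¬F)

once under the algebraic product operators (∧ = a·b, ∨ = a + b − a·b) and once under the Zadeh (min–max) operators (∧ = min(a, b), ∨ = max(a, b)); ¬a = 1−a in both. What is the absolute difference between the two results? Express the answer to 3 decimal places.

0.166

Under algebraic product:
  ¬F = 1 − 0.7700 = 0.2300
  B ∨ ¬F = a + b − a·b on (0.7300, 0.2300) = 0.7921
  D ∨ (B ∨ ¬F) = a + b − a·b on (0.5000, 0.7921) = 0.8961
  → value = 0.8961
Under Zadeh (min–max):
  ¬F = 1 − 0.77 = 0.23
  B ∨ ¬F = max(a, b) on (0.73, 0.23) = 0.73
  D ∨ (B ∨ ¬F) = max(a, b) on (0.50, 0.73) = 0.73
  → value = 0.7300
|0.8961 − 0.7300| = 0.166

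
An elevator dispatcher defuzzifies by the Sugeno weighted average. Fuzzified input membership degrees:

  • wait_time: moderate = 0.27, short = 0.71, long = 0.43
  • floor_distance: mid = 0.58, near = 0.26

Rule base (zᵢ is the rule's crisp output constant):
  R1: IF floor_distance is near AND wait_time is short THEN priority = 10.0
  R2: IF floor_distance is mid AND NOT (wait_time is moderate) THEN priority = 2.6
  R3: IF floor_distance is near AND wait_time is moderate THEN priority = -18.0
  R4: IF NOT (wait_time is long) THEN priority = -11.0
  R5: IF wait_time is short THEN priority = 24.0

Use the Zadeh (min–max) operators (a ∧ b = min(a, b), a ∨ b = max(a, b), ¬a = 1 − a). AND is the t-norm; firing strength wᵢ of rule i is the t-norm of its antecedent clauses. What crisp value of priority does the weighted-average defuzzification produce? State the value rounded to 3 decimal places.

4.285

R1 (z=10.0): near=0.26, short=0.71; AND[min(a, b)] → w = 0.26
R2 (z=2.6): mid=0.58, ¬moderate=1−0.27=0.73; AND[min(a, b)] → w = 0.58
R3 (z=-18.0): near=0.26, moderate=0.27; AND[min(a, b)] → w = 0.26
R4 (z=-11.0): ¬long=1−0.43=0.57 → w = 0.57
R5 (z=24.0): short=0.71 → w = 0.71
Weighted average = (0.26·10.0 + 0.58·2.6 + 0.26·-18.0 + 0.57·-11.0 + 0.71·24.0) / (0.26 + 0.58 + 0.26 + 0.57 + 0.71)
  = 10.1980 / 2.3800 = 4.285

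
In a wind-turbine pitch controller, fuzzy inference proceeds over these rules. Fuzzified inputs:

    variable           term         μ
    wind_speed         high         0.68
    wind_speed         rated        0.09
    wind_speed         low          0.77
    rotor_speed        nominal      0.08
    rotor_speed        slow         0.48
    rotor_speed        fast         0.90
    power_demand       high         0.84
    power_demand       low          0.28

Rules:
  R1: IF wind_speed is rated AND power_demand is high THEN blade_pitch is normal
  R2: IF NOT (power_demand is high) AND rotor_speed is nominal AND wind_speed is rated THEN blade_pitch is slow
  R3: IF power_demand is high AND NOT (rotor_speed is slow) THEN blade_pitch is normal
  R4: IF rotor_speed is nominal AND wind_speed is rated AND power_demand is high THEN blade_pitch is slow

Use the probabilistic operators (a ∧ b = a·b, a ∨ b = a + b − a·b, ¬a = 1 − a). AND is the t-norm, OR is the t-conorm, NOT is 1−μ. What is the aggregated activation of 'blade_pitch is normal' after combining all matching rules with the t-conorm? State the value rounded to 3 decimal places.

R1: rated=0.09, high=0.84; AND[a·b] → w = 0.0756
R2: ¬high=1−0.84=0.16, nominal=0.08, rated=0.09; AND[a·b] → w = 0.0012
R3: high=0.84, ¬slow=1−0.48=0.52; AND[a·b] → w = 0.4368
R4: nominal=0.08, rated=0.09, high=0.84; AND[a·b] → w = 0.0060
Rules with consequent 'normal': {R1, R3} → strengths 0.0756, 0.4368
Aggregate via t-conorm [a + b − a·b]: 0.4794

0.479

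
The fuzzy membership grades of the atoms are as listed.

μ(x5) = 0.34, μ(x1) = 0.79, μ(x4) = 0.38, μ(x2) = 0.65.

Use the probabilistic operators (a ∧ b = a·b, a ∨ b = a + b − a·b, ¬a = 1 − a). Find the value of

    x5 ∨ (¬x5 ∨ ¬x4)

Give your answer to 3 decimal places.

¬x5 = 1 − 0.3400 = 0.6600
¬x4 = 1 − 0.3800 = 0.6200
¬x5 ∨ ¬x4 = a + b − a·b on (0.6600, 0.6200) = 0.8708
x5 ∨ (¬x5 ∨ ¬x4) = a + b − a·b on (0.3400, 0.8708) = 0.9147

0.915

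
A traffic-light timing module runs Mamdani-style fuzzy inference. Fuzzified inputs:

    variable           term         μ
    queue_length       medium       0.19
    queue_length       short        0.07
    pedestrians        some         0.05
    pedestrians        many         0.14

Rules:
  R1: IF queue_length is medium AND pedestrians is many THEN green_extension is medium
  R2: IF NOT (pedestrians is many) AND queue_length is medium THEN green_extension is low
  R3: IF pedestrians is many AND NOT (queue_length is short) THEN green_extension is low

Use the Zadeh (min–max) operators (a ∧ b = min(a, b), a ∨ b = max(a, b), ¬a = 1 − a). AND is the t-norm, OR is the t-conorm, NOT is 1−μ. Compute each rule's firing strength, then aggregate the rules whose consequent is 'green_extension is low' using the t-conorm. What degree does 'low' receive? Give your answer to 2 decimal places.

0.19

R1: medium=0.19, many=0.14; AND[min(a, b)] → w = 0.14
R2: ¬many=1−0.14=0.86, medium=0.19; AND[min(a, b)] → w = 0.19
R3: many=0.14, ¬short=1−0.07=0.93; AND[min(a, b)] → w = 0.14
Rules with consequent 'low': {R2, R3} → strengths 0.19, 0.14
Aggregate via t-conorm [max(a, b)]: 0.19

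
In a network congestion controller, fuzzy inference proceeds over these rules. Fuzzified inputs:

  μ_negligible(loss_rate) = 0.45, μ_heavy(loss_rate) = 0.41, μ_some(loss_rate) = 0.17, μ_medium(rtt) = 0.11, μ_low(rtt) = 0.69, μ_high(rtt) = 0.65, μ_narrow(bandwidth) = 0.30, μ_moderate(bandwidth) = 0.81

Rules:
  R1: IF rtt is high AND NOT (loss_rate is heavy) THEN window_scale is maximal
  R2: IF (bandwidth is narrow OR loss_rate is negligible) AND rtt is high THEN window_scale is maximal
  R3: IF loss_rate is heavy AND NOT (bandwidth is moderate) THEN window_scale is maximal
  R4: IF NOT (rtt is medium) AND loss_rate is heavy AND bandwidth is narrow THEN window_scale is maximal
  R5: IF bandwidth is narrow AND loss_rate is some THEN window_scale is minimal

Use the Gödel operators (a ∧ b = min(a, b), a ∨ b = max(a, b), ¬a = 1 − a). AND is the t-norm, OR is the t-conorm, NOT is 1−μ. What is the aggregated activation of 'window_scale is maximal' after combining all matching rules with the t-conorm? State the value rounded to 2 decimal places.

0.59

R1: high=0.65, ¬heavy=1−0.41=0.59; AND[min(a, b)] → w = 0.59
R2: (narrow=0.30 OR negligible=0.45) = 0.45; AND[min(a, b)] with high=0.65 → w = 0.45
R3: heavy=0.41, ¬moderate=1−0.81=0.19; AND[min(a, b)] → w = 0.19
R4: ¬medium=1−0.11=0.89, heavy=0.41, narrow=0.30; AND[min(a, b)] → w = 0.30
R5: narrow=0.30, some=0.17; AND[min(a, b)] → w = 0.17
Rules with consequent 'maximal': {R1, R2, R3, R4} → strengths 0.59, 0.45, 0.19, 0.30
Aggregate via t-conorm [max(a, b)]: 0.59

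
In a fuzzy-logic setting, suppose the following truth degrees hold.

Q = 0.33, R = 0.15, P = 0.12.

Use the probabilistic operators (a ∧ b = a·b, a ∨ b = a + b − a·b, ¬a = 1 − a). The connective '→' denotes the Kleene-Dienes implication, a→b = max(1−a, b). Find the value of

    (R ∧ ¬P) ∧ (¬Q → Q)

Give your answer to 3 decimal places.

¬P = 1 − 0.1200 = 0.8800
R ∧ ¬P = a·b on (0.1500, 0.8800) = 0.1320
¬Q = 1 − 0.3300 = 0.6700
¬Q → Q  [Kleene-Dienes: max(1−a, b)] with a=0.6700, b=0.3300 → 0.3300
(R ∧ ¬P) ∧ (¬Q → Q) = a·b on (0.1320, 0.3300) = 0.0436

0.044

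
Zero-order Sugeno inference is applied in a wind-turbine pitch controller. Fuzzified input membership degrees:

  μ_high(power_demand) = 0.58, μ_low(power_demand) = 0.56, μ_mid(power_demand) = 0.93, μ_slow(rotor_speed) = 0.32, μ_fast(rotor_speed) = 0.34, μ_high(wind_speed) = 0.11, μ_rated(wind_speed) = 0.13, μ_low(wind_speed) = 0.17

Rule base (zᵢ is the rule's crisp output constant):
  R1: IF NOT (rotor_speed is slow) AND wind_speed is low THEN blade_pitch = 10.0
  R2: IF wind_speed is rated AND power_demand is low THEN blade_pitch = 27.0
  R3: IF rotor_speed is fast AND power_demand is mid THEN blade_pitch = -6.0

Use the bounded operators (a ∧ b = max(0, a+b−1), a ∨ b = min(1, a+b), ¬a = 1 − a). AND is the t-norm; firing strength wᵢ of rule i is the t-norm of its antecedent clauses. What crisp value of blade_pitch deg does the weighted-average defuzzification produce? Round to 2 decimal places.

-6.00

R1 (z=10.0): ¬slow=1−0.32=0.68, low=0.17; AND[max(0, a+b−1)] → w = 0.00
R2 (z=27.0): rated=0.13, low=0.56; AND[max(0, a+b−1)] → w = 0.00
R3 (z=-6.0): fast=0.34, mid=0.93; AND[max(0, a+b−1)] → w = 0.27
Weighted average = (0.00·10.0 + 0.00·27.0 + 0.27·-6.0) / (0.00 + 0.00 + 0.27)
  = -1.6200 / 0.2700 = -6.00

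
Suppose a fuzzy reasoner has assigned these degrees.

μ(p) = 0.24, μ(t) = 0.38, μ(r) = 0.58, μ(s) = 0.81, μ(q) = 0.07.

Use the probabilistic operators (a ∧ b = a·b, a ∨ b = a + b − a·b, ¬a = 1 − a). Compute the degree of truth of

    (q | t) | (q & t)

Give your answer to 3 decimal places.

q | t = a + b − a·b on (0.0700, 0.3800) = 0.4234
q & t = a·b on (0.0700, 0.3800) = 0.0266
(q | t) | (q & t) = a + b − a·b on (0.4234, 0.0266) = 0.4387

0.439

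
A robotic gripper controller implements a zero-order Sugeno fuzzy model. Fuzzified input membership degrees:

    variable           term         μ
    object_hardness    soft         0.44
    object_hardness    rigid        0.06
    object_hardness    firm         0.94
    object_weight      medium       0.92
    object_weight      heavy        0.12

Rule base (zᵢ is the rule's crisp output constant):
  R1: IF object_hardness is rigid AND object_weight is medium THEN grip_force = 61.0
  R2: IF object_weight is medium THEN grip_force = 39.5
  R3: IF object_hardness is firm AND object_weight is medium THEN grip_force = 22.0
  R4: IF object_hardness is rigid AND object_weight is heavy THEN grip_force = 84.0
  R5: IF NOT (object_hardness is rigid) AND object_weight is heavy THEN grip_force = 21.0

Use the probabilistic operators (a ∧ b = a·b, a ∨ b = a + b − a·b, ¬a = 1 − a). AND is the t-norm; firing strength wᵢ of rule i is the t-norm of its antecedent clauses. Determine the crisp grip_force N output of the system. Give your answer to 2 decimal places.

R1 (z=61.0): rigid=0.06, medium=0.92; AND[a·b] → w = 0.0552
R2 (z=39.5): medium=0.92 → w = 0.9200
R3 (z=22.0): firm=0.94, medium=0.92; AND[a·b] → w = 0.8648
R4 (z=84.0): rigid=0.06, heavy=0.12; AND[a·b] → w = 0.0072
R5 (z=21.0): ¬rigid=1−0.06=0.94, heavy=0.12; AND[a·b] → w = 0.1128
Weighted average = (0.0552·61.0 + 0.9200·39.5 + 0.8648·22.0 + 0.0072·84.0 + 0.1128·21.0) / (0.0552 + 0.9200 + 0.8648 + 0.0072 + 0.1128)
  = 61.7064 / 1.9600 = 31.48

31.48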